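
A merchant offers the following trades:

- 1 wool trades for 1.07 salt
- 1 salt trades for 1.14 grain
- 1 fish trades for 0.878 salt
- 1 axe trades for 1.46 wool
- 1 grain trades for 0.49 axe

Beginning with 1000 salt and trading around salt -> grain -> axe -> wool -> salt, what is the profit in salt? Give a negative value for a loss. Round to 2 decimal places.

-127.36

1000 salt × 1.14 = 1140 grain
1140 grain × 0.49 = 558.6 axe
558.6 axe × 1.46 = 815.556 wool
815.556 wool × 1.07 = 872.64492 salt
Net change: 872.64492 − 1000 = -127.35508 salt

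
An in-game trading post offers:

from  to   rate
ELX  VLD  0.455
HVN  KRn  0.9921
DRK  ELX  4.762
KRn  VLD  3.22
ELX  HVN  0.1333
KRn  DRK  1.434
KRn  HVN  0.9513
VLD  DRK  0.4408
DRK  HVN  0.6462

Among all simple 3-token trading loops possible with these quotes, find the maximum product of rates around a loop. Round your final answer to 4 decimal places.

0.9551

VLD→DRK→ELX→VLD: 0.4408 × 4.762 × 0.455 = 0.95509
HVN→KRn→DRK→HVN: 0.9921 × 1.434 × 0.6462 = 0.91933
Maximum is VLD→DRK→ELX→VLD at 0.9551; no arbitrage — every cycle loses value.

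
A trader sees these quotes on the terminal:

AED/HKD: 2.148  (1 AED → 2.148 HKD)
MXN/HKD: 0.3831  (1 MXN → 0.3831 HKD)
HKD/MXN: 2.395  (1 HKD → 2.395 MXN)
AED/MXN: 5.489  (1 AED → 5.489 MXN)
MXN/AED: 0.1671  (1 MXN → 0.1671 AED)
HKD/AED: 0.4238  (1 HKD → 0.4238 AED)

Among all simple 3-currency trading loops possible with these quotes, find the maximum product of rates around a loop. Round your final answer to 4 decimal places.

0.8912

HKD→AED→MXN→HKD: 0.4238 × 5.489 × 0.3831 = 0.89118
HKD→MXN→AED→HKD: 2.395 × 0.1671 × 2.148 = 0.85964
Maximum is HKD→AED→MXN→HKD at 0.8912; no arbitrage — every cycle loses value.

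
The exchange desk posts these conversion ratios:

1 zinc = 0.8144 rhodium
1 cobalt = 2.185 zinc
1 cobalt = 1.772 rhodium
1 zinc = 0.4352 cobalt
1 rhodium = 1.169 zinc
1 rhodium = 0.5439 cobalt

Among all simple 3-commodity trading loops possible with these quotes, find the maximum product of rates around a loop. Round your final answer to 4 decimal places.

0.9679

rhodium→cobalt→zinc→rhodium: 0.5439 × 2.185 × 0.8144 = 0.96785
rhodium→zinc→cobalt→rhodium: 1.169 × 0.4352 × 1.772 = 0.90150
Maximum is rhodium→cobalt→zinc→rhodium at 0.9679; no arbitrage — every cycle loses value.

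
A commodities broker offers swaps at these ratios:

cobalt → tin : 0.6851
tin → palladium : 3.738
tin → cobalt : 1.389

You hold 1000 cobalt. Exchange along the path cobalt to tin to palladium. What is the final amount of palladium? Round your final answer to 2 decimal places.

1000 cobalt × 0.6851 = 685.1 tin
685.1 tin × 3.738 = 2560.9038 palladium

2560.90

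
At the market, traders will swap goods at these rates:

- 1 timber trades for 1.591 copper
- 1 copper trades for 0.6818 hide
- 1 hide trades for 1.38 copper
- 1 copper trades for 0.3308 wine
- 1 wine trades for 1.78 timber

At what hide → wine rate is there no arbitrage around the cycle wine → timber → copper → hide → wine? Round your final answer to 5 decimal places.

0.51791

Known legs of the cycle: 1.78 × 1.591 × 0.6818 = 1.930843964
For no arbitrage the full-cycle product must be 1, so the missing rate is 1 / 1.930843964 ≈ 0.5179082.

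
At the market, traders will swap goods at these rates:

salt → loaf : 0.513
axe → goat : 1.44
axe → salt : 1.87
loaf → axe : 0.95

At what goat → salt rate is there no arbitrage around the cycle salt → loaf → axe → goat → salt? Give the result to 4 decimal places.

1.4249

Known legs of the cycle: 0.513 × 0.95 × 1.44 = 0.701784
For no arbitrage the full-cycle product must be 1, so the missing rate is 1 / 0.701784 ≈ 1.424940.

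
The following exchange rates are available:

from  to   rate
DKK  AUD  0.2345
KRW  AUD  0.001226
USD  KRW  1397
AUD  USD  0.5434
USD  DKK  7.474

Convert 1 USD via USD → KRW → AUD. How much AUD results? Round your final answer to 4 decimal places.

1.7127

1 USD × 1397 = 1397 KRW
1397 KRW × 0.001226 = 1.712722 AUD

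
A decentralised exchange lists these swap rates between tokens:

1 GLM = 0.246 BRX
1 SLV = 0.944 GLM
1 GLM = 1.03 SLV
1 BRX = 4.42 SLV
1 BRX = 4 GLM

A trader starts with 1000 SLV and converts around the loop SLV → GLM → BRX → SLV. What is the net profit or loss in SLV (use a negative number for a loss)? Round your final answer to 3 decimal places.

1000 SLV × 0.944 = 944 GLM
944 GLM × 0.246 = 232.224 BRX
232.224 BRX × 4.42 = 1026.43008 SLV
Net change: 1026.43008 − 1000 = 26.43008 SLV

26.430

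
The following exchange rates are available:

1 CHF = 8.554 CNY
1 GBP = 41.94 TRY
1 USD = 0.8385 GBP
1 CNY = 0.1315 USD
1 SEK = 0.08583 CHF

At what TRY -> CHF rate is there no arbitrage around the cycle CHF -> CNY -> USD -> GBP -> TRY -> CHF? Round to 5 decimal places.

0.02528

Known legs of the cycle: 8.554 × 0.1315 × 0.8385 × 41.94 = 39.55728641319
For no arbitrage the full-cycle product must be 1, so the missing rate is 1 / 39.55728641319 ≈ 0.0252798.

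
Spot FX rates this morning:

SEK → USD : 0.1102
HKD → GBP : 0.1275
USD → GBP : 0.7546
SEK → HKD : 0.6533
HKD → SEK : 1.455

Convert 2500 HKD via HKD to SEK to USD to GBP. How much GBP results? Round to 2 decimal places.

2500 HKD × 1.455 = 3637.5 SEK
3637.5 SEK × 0.1102 = 400.8525 USD
400.8525 USD × 0.7546 = 302.4832965 GBP

302.48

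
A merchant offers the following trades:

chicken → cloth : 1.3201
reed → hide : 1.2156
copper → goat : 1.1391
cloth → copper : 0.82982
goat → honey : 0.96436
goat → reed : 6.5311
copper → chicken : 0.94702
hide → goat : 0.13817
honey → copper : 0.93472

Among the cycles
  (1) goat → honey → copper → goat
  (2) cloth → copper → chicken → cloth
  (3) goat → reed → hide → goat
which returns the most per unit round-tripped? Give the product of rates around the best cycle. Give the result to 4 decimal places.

(1) 0.96436 × 0.93472 × 1.1391 = 1.02679
(2) 0.82982 × 0.94702 × 1.3201 = 1.03741
(3) 6.5311 × 1.2156 × 0.13817 = 1.09696
Highest is cycle (3) at 1.0970 (>1, arbitrage).

1.0970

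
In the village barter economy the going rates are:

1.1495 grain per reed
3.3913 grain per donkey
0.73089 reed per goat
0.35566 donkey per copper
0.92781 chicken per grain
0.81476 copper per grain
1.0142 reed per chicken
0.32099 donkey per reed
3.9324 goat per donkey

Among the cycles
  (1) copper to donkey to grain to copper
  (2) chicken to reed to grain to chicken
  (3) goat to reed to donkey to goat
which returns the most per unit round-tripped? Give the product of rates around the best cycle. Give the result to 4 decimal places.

(1) 0.35566 × 3.3913 × 0.81476 = 0.98272
(2) 1.0142 × 1.1495 × 0.92781 = 1.08166
(3) 0.73089 × 0.32099 × 3.9324 = 0.92257
Highest is cycle (2) at 1.0817 (>1, arbitrage).

1.0817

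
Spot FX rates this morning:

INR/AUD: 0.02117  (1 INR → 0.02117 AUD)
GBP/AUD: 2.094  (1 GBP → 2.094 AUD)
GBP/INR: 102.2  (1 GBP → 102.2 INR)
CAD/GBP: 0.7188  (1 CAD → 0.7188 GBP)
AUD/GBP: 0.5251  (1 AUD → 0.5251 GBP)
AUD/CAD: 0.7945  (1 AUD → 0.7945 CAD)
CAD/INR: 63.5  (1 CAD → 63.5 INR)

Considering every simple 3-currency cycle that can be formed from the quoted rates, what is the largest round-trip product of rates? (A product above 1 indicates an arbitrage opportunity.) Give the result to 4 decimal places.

CAD→GBP→AUD→CAD: 0.7188 × 2.094 × 0.7945 = 1.19586
INR→AUD→GBP→INR: 0.02117 × 0.5251 × 102.2 = 1.13609
CAD→INR→AUD→CAD: 63.5 × 0.02117 × 0.7945 = 1.06804
Maximum is CAD→GBP→AUD→CAD at 1.1959; arbitrage exists.

1.1959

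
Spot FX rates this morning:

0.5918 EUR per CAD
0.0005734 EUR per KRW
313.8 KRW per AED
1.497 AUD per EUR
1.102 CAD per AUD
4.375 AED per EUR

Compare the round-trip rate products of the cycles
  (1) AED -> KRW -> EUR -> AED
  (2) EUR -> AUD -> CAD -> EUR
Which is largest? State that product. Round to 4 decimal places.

0.9763

(1) 313.8 × 0.0005734 × 4.375 = 0.78721
(2) 1.497 × 1.102 × 0.5918 = 0.97629
Highest is cycle (2) at 0.9763 (≤1, no arbitrage).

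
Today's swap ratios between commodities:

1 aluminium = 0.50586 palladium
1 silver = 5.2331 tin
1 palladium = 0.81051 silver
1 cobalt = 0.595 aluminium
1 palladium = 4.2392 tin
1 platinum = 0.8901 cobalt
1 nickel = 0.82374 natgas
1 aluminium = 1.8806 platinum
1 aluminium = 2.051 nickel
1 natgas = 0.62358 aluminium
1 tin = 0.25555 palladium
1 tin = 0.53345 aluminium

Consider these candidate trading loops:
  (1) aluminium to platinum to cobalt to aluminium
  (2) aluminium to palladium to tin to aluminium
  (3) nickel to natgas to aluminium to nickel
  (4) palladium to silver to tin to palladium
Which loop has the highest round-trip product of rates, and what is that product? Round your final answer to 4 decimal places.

(1) 1.8806 × 0.8901 × 0.595 = 0.99598
(2) 0.50586 × 4.2392 × 0.53345 = 1.14395
(3) 0.82374 × 0.62358 × 2.051 = 1.05353
(4) 0.81051 × 5.2331 × 0.25555 = 1.08391
Highest is cycle (2) at 1.1440 (>1, arbitrage).

1.1440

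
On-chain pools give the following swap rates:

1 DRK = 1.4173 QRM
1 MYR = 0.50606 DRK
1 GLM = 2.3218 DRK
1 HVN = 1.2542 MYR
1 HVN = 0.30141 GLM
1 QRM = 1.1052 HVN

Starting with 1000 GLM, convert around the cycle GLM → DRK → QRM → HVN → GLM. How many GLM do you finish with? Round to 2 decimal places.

1096.19

1000 GLM × 2.3218 = 2321.8 DRK
2321.8 DRK × 1.4173 = 3290.68714 QRM
3290.68714 QRM × 1.1052 = 3636.867427128 HVN
3636.867427128 HVN × 0.30141 = 1096.18821121065048 GLM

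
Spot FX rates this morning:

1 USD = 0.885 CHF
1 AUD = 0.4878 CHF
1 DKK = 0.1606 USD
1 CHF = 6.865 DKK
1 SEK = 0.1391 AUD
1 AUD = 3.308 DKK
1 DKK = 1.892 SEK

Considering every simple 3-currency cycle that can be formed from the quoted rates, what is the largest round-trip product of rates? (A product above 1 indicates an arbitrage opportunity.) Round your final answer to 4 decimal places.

0.9757

DKK→USD→CHF→DKK: 0.1606 × 0.885 × 6.865 = 0.97573
DKK→SEK→AUD→DKK: 1.892 × 0.1391 × 3.308 = 0.87059
Maximum is DKK→USD→CHF→DKK at 0.9757; no arbitrage — every cycle loses value.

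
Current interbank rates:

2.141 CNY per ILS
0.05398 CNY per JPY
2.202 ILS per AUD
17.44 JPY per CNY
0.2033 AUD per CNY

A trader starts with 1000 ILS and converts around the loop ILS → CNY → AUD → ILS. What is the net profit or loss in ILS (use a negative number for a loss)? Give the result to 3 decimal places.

-41.546

1000 ILS × 2.141 = 2141 CNY
2141 CNY × 0.2033 = 435.2653 AUD
435.2653 AUD × 2.202 = 958.4541906 ILS
Net change: 958.4541906 − 1000 = -41.5458094 ILS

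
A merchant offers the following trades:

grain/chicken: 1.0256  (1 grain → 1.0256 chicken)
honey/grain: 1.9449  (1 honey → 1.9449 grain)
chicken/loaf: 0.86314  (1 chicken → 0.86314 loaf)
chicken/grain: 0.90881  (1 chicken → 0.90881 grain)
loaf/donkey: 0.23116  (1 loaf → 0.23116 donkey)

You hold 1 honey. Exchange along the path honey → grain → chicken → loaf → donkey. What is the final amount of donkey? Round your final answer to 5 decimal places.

1 honey × 1.9449 = 1.9449 grain
1.9449 grain × 1.0256 = 1.99468944 chicken
1.99468944 chicken × 0.86314 = 1.7216962432416 loaf
1.7216962432416 loaf × 0.23116 = 0.397987303587728256 donkey

0.39799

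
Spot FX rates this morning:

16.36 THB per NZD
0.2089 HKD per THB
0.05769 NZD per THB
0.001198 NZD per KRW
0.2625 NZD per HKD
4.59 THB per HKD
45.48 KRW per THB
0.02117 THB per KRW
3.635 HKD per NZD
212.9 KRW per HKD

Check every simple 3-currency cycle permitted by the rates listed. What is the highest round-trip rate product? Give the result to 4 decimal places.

THB→NZD→HKD→THB: 0.05769 × 3.635 × 4.59 = 0.96254
THB→HKD→KRW→THB: 0.2089 × 212.9 × 0.02117 = 0.94153
HKD→KRW→NZD→HKD: 212.9 × 0.001198 × 3.635 = 0.92712
THB→HKD→NZD→THB: 0.2089 × 0.2625 × 16.36 = 0.89712
THB→KRW→NZD→THB: 45.48 × 0.001198 × 16.36 = 0.89138
Maximum is THB→NZD→HKD→THB at 0.9625; no arbitrage — every cycle loses value.

0.9625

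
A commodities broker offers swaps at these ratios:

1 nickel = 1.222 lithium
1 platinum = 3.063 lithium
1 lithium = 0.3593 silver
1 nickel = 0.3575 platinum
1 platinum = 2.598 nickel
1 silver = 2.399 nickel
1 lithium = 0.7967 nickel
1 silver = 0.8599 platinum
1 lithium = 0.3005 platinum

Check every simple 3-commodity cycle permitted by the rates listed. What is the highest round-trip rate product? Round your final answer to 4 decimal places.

silver→nickel→lithium→silver: 2.399 × 1.222 × 0.3593 = 1.05332
nickel→lithium→platinum→nickel: 1.222 × 0.3005 × 2.598 = 0.95401
silver→platinum→lithium→silver: 0.8599 × 3.063 × 0.3593 = 0.94635
nickel→platinum→lithium→nickel: 0.3575 × 3.063 × 0.7967 = 0.87240
Maximum is silver→nickel→lithium→silver at 1.0533; arbitrage exists.

1.0533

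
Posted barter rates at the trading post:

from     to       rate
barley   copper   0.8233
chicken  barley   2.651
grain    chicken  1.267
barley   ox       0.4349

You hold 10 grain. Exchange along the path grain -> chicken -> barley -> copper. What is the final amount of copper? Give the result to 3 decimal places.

27.653

10 grain × 1.267 = 12.67 chicken
12.67 chicken × 2.651 = 33.58817 barley
33.58817 barley × 0.8233 = 27.653140361 copper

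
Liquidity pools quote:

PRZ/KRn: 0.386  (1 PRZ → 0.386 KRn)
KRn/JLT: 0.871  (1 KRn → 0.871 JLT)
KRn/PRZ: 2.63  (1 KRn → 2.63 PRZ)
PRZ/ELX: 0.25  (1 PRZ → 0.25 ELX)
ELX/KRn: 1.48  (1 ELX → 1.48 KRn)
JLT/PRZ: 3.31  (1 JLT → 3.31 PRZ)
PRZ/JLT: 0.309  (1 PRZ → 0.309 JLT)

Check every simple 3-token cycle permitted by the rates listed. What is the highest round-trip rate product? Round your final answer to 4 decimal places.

1.1128

JLT→PRZ→KRn→JLT: 3.31 × 0.386 × 0.871 = 1.11284
ELX→KRn→PRZ→ELX: 1.48 × 2.63 × 0.25 = 0.97310
Maximum is JLT→PRZ→KRn→JLT at 1.1128; arbitrage exists.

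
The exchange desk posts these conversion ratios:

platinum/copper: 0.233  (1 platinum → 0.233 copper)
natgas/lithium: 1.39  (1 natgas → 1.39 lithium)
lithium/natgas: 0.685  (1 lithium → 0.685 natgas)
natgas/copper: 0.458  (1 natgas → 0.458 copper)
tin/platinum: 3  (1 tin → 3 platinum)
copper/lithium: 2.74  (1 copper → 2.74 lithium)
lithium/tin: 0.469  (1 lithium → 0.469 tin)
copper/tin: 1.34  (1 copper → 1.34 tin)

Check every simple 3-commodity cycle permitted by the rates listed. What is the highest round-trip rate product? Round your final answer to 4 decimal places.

tin→platinum→copper→tin: 3 × 0.233 × 1.34 = 0.93666
lithium→natgas→copper→lithium: 0.685 × 0.458 × 2.74 = 0.85962
Maximum is tin→platinum→copper→tin at 0.9367; no arbitrage — every cycle loses value.

0.9367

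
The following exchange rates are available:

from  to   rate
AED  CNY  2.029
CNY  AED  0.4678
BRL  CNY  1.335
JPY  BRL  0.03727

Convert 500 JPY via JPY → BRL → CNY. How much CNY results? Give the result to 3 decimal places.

24.878

500 JPY × 0.03727 = 18.635 BRL
18.635 BRL × 1.335 = 24.877725 CNY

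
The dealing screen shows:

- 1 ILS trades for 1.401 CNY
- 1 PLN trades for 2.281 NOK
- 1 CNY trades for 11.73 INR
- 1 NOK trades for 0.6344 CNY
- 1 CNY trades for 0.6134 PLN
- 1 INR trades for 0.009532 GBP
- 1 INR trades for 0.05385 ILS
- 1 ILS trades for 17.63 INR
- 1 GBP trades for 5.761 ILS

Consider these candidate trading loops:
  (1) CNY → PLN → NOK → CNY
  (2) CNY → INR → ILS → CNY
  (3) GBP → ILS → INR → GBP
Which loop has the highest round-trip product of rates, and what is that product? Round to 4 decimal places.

0.9681

(1) 0.6134 × 2.281 × 0.6344 = 0.88763
(2) 11.73 × 0.05385 × 1.401 = 0.88496
(3) 5.761 × 17.63 × 0.009532 = 0.96813
Highest is cycle (3) at 0.9681 (≤1, no arbitrage).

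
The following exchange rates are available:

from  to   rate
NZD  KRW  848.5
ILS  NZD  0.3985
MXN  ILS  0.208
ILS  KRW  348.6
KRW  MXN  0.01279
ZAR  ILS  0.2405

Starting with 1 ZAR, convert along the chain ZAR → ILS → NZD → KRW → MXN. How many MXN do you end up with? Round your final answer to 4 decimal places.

1 ZAR × 0.2405 = 0.2405 ILS
0.2405 ILS × 0.3985 = 0.09583925 NZD
0.09583925 NZD × 848.5 = 81.319603625 KRW
81.319603625 KRW × 0.01279 = 1.04007773036375 MXN

1.0401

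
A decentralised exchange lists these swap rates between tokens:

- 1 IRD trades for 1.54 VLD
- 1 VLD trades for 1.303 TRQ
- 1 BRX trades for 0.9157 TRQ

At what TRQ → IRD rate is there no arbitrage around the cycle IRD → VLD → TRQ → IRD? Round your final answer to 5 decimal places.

Known legs of the cycle: 1.54 × 1.303 = 2.00662
For no arbitrage the full-cycle product must be 1, so the missing rate is 1 / 2.00662 ≈ 0.4983505.

0.49835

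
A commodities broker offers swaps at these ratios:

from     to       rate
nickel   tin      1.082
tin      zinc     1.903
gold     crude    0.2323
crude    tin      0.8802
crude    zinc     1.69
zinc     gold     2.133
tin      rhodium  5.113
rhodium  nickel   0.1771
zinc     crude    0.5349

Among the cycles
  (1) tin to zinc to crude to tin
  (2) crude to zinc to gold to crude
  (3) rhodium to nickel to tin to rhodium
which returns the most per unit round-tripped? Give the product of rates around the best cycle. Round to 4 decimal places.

0.9798

(1) 1.903 × 0.5349 × 0.8802 = 0.89597
(2) 1.69 × 2.133 × 0.2323 = 0.83739
(3) 0.1771 × 1.082 × 5.113 = 0.97976
Highest is cycle (3) at 0.9798 (≤1, no arbitrage).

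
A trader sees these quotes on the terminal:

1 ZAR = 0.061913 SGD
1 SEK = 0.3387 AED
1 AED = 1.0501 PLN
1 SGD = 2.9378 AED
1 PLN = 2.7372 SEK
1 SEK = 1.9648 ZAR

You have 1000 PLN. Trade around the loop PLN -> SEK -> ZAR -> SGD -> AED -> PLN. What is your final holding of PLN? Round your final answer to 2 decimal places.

1000 PLN × 2.7372 = 2737.2 SEK
2737.2 SEK × 1.9648 = 5378.05056 ZAR
5378.05056 ZAR × 0.061913 = 332.97124432128 SGD
332.97124432128 SGD × 2.9378 = 978.202921567056384 AED
978.202921567056384 AED × 1.0501 = 1027.2108879375659088384 PLN

1027.21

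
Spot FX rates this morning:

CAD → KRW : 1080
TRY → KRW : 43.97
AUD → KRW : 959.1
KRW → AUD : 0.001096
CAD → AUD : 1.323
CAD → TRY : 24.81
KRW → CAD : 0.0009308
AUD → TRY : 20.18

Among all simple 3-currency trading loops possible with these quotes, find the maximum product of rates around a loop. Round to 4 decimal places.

1.1811

KRW→CAD→AUD→KRW: 0.0009308 × 1.323 × 959.1 = 1.18108
KRW→CAD→TRY→KRW: 0.0009308 × 24.81 × 43.97 = 1.01541
KRW→AUD→TRY→KRW: 0.001096 × 20.18 × 43.97 = 0.97250
Maximum is KRW→CAD→AUD→KRW at 1.1811; arbitrage exists.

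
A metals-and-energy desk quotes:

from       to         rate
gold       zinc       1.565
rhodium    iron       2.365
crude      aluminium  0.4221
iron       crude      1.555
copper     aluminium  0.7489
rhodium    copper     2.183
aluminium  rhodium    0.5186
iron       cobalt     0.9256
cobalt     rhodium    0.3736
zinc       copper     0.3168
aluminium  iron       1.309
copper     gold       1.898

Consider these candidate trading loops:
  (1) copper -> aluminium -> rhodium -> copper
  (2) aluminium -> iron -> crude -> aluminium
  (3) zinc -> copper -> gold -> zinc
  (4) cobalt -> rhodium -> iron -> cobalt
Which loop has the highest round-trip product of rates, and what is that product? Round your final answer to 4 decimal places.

0.9410

(1) 0.7489 × 0.5186 × 2.183 = 0.84783
(2) 1.309 × 1.555 × 0.4221 = 0.85918
(3) 0.3168 × 1.898 × 1.565 = 0.94101
(4) 0.3736 × 2.365 × 0.9256 = 0.81783
Highest is cycle (3) at 0.9410 (≤1, no arbitrage).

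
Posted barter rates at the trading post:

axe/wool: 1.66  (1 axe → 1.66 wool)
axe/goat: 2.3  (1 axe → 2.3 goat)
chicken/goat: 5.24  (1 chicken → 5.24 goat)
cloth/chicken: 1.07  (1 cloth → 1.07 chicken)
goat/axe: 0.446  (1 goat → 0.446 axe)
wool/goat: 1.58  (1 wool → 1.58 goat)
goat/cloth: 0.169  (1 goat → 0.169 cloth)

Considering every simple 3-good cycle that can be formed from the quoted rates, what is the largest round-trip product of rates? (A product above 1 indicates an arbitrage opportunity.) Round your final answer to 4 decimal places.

axe→wool→goat→axe: 1.66 × 1.58 × 0.446 = 1.16977
cloth→chicken→goat→cloth: 1.07 × 5.24 × 0.169 = 0.94755
Maximum is axe→wool→goat→axe at 1.1698; arbitrage exists.

1.1698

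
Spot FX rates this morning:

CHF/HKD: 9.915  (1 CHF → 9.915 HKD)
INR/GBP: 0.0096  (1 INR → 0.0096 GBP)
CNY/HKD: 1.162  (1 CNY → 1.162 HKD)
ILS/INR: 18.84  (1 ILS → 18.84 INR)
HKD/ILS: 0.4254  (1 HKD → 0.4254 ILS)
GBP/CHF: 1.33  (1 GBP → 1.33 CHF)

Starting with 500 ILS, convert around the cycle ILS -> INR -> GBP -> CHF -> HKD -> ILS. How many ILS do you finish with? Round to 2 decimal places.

500 ILS × 18.84 = 9420 INR
9420 INR × 0.0096 = 90.432 GBP
90.432 GBP × 1.33 = 120.27456 CHF
120.27456 CHF × 9.915 = 1192.5222624 HKD
1192.5222624 HKD × 0.4254 = 507.29897042496 ILS

507.30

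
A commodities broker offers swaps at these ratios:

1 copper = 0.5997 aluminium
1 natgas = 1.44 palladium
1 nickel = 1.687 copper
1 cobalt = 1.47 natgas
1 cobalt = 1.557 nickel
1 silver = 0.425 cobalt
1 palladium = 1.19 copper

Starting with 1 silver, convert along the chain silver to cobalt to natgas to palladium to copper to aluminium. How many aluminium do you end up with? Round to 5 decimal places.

0.64202

1 silver × 0.425 = 0.425 cobalt
0.425 cobalt × 1.47 = 0.62475 natgas
0.62475 natgas × 1.44 = 0.89964 palladium
0.89964 palladium × 1.19 = 1.0705716 copper
1.0705716 copper × 0.5997 = 0.64202178852 aluminium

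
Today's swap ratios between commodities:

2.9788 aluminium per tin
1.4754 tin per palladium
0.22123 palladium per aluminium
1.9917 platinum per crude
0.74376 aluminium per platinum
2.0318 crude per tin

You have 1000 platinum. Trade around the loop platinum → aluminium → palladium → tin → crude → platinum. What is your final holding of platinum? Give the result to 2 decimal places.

982.41

1000 platinum × 0.74376 = 743.76 aluminium
743.76 aluminium × 0.22123 = 164.5420248 palladium
164.5420248 palladium × 1.4754 = 242.76530338992 tin
242.76530338992 tin × 2.0318 = 493.250543427639456 crude
493.250543427639456 crude × 1.9917 = 982.4071073448295045152 platinum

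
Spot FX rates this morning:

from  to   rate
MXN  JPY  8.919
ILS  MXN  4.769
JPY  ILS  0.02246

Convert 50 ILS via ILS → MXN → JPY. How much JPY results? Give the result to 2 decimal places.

50 ILS × 4.769 = 238.45 MXN
238.45 MXN × 8.919 = 2126.73555 JPY

2126.74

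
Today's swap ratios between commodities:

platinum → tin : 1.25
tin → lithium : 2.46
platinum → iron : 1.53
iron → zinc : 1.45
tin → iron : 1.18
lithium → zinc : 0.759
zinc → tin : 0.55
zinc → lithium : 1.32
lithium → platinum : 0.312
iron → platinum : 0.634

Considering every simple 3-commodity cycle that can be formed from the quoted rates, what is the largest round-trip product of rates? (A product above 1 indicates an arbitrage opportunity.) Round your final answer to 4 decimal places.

zinc→tin→lithium→zinc: 0.55 × 2.46 × 0.759 = 1.02693
platinum→tin→lithium→platinum: 1.25 × 2.46 × 0.312 = 0.95940
iron→zinc→tin→iron: 1.45 × 0.55 × 1.18 = 0.94105
platinum→tin→iron→platinum: 1.25 × 1.18 × 0.634 = 0.93515
Maximum is zinc→tin→lithium→zinc at 1.0269; arbitrage exists.

1.0269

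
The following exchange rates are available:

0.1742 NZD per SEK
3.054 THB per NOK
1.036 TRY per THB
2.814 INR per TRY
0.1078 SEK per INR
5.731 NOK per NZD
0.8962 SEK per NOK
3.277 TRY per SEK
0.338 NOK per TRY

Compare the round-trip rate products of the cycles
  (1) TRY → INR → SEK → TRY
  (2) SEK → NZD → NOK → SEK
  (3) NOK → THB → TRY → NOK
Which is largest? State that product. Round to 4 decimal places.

(1) 2.814 × 0.1078 × 3.277 = 0.99408
(2) 0.1742 × 5.731 × 0.8962 = 0.89471
(3) 3.054 × 1.036 × 0.338 = 1.06941
Highest is cycle (3) at 1.0694 (>1, arbitrage).

1.0694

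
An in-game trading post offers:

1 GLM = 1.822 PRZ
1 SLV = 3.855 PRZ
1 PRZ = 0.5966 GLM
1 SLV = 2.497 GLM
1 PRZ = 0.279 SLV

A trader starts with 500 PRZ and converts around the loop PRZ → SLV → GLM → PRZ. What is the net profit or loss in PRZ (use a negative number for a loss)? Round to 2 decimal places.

134.66

500 PRZ × 0.279 = 139.5 SLV
139.5 SLV × 2.497 = 348.3315 GLM
348.3315 GLM × 1.822 = 634.659993 PRZ
Net change: 634.659993 − 500 = 134.659993 PRZ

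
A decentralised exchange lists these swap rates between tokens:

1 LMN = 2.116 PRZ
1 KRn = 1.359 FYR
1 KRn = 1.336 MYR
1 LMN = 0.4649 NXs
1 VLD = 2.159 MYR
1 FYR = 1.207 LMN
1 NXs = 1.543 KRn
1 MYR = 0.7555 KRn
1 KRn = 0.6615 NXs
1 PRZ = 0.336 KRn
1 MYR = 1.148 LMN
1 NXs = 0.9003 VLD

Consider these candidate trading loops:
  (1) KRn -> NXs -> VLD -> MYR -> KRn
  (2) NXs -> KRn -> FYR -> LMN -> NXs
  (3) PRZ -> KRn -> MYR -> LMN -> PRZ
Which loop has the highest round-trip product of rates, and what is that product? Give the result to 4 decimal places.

(1) 0.6615 × 0.9003 × 2.159 × 0.7555 = 0.97141
(2) 1.543 × 1.359 × 1.207 × 0.4649 = 1.17666
(3) 0.336 × 1.336 × 1.148 × 2.116 = 1.09044
Highest is cycle (2) at 1.1767 (>1, arbitrage).

1.1767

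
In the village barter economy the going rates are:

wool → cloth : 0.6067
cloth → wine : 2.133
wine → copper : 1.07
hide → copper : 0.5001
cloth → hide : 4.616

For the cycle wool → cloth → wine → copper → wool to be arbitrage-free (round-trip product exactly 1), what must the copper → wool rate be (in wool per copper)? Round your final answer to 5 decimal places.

0.72219

Known legs of the cycle: 0.6067 × 2.133 × 1.07 = 1.384677477
For no arbitrage the full-cycle product must be 1, so the missing rate is 1 / 1.384677477 ≈ 0.7221898.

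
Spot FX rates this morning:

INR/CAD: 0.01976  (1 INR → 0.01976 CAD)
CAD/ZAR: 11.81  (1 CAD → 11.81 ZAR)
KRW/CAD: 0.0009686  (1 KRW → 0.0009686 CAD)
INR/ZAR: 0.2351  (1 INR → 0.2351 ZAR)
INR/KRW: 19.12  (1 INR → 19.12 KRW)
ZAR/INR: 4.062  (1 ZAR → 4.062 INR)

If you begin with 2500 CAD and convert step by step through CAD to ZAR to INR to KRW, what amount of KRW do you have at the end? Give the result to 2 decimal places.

2500 CAD × 11.81 = 29525 ZAR
29525 ZAR × 4.062 = 119930.55 INR
119930.55 INR × 19.12 = 2293072.116 KRW

2293072.12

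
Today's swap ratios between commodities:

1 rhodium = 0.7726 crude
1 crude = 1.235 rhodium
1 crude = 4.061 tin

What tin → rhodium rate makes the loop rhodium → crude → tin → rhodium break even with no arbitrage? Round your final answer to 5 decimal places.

Known legs of the cycle: 0.7726 × 4.061 = 3.1375286
For no arbitrage the full-cycle product must be 1, so the missing rate is 1 / 3.1375286 ≈ 0.3187222.

0.31872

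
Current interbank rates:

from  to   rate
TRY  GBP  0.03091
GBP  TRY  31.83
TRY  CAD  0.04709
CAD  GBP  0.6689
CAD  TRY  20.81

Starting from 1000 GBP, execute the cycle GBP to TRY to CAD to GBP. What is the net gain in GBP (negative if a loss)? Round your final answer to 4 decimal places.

2.5973

1000 GBP × 31.83 = 31830 TRY
31830 TRY × 0.04709 = 1498.8747 CAD
1498.8747 CAD × 0.6689 = 1002.59728683 GBP
Net change: 1002.59728683 − 1000 = 2.59728683 GBP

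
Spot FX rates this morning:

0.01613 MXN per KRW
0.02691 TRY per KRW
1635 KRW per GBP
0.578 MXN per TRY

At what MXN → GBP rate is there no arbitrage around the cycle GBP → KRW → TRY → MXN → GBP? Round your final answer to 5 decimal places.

0.03932

Known legs of the cycle: 1635 × 0.02691 × 0.578 = 25.4307573
For no arbitrage the full-cycle product must be 1, so the missing rate is 1 / 25.4307573 ≈ 0.0393225.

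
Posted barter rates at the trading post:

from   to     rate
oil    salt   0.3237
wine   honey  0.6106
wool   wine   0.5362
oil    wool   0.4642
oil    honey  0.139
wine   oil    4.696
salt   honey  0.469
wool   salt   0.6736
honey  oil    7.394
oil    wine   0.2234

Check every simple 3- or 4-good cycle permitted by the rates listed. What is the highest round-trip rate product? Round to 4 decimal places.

wool→wine→oil→wool: 0.5362 × 4.696 × 0.4642 = 1.16885
wool→wine→honey→oil→wool: 0.5362 × 0.6106 × 7.394 × 0.4642 = 1.12375
salt→honey→oil→salt: 0.469 × 7.394 × 0.3237 = 1.12252
wool→salt→honey→oil→wool: 0.6736 × 0.469 × 7.394 × 0.4642 = 1.08433
honey→oil→wine→honey: 7.394 × 0.2234 × 0.6106 = 1.00860
Maximum is wool→wine→oil→wool at 1.1689; arbitrage exists.

1.1689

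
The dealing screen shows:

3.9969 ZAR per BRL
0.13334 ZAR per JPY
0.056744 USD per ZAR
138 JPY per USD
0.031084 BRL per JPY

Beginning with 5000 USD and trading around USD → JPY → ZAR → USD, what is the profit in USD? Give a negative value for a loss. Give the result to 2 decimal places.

5000 USD × 138 = 690000 JPY
690000 JPY × 0.13334 = 92004.6 ZAR
92004.6 ZAR × 0.056744 = 5220.7090224 USD
Net change: 5220.7090224 − 5000 = 220.7090224 USD

220.71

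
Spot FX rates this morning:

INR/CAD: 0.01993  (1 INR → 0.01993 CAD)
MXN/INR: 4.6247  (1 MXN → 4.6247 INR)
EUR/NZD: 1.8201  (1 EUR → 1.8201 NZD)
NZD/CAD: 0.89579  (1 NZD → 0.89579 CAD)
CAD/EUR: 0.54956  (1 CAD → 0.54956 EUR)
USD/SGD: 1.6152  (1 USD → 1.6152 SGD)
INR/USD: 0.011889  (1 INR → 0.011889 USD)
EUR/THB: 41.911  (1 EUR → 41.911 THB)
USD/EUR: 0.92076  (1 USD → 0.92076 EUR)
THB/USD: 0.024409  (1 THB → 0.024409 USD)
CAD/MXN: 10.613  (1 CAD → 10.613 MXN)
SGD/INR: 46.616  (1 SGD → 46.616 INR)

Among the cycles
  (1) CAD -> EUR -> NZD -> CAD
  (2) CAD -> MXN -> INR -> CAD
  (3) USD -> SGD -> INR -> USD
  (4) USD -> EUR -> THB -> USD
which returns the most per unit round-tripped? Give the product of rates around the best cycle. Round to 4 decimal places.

(1) 0.54956 × 1.8201 × 0.89579 = 0.89602
(2) 10.613 × 4.6247 × 0.01993 = 0.97820
(3) 1.6152 × 46.616 × 0.011889 = 0.89517
(4) 0.92076 × 41.911 × 0.024409 = 0.94194
Highest is cycle (2) at 0.9782 (≤1, no arbitrage).

0.9782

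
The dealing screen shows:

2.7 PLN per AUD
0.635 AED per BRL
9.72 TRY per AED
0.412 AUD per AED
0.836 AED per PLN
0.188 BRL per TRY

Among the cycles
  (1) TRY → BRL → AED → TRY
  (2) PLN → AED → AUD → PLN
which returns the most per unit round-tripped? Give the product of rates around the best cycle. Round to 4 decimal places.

1.1604

(1) 0.188 × 0.635 × 9.72 = 1.16037
(2) 0.836 × 0.412 × 2.7 = 0.92997
Highest is cycle (1) at 1.1604 (>1, arbitrage).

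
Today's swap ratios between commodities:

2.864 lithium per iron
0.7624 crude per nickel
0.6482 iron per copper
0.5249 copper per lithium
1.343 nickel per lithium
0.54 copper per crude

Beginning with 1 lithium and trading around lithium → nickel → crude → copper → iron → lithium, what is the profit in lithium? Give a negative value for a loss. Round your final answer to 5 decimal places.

0.02644

1 lithium × 1.343 = 1.343 nickel
1.343 nickel × 0.7624 = 1.0239032 crude
1.0239032 crude × 0.54 = 0.552907728 copper
0.552907728 copper × 0.6482 = 0.3583947892896 iron
0.3583947892896 iron × 2.864 = 1.0264426765254144 lithium
Net change: 1.0264426765254144 − 1 = 0.0264426765254144 lithium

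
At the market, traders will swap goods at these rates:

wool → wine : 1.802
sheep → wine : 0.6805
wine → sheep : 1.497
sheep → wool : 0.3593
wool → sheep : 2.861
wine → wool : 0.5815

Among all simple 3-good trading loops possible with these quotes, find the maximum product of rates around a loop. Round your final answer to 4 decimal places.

1.1321

wine→wool→sheep→wine: 0.5815 × 2.861 × 0.6805 = 1.13213
wine→sheep→wool→wine: 1.497 × 0.3593 × 1.802 = 0.96925
Maximum is wine→wool→sheep→wine at 1.1321; arbitrage exists.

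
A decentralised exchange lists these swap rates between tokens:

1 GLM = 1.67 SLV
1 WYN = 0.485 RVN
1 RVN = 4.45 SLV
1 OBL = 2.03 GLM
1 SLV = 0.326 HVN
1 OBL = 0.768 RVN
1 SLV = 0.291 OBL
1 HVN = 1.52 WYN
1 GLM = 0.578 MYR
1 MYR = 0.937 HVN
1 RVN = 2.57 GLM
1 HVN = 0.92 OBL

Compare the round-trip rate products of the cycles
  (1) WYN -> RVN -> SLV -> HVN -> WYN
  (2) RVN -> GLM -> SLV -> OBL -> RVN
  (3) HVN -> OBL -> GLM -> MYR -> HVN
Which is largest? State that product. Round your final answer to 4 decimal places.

1.0695

(1) 0.485 × 4.45 × 0.326 × 1.52 = 1.06946
(2) 2.57 × 1.67 × 0.291 × 0.768 = 0.95919
(3) 0.92 × 2.03 × 0.578 × 0.937 = 1.01147
Highest is cycle (1) at 1.0695 (>1, arbitrage).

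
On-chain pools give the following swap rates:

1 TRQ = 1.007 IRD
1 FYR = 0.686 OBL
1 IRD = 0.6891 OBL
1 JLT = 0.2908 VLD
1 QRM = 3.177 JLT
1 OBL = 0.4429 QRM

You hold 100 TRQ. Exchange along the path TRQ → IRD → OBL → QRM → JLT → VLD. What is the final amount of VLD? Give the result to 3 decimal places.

28.394

100 TRQ × 1.007 = 100.7 IRD
100.7 IRD × 0.6891 = 69.39237 OBL
69.39237 OBL × 0.4429 = 30.733880673 QRM
30.733880673 QRM × 3.177 = 97.641538898121 JLT
97.641538898121 JLT × 0.2908 = 28.3941595115735868 VLD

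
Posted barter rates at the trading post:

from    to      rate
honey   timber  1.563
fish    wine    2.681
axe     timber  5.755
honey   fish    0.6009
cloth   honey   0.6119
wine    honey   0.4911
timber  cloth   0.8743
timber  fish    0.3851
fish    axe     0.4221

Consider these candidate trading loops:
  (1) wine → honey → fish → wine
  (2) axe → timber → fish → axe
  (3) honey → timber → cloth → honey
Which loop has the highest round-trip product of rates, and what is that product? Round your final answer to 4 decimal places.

(1) 0.4911 × 0.6009 × 2.681 = 0.79117
(2) 5.755 × 0.3851 × 0.4221 = 0.93548
(3) 1.563 × 0.8743 × 0.6119 = 0.83618
Highest is cycle (2) at 0.9355 (≤1, no arbitrage).

0.9355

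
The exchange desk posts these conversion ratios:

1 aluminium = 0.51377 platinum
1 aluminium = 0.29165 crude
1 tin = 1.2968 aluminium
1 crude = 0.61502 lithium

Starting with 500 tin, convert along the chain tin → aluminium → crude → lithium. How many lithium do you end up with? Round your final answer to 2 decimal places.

116.30

500 tin × 1.2968 = 648.4 aluminium
648.4 aluminium × 0.29165 = 189.10586 crude
189.10586 crude × 0.61502 = 116.3038860172 lithium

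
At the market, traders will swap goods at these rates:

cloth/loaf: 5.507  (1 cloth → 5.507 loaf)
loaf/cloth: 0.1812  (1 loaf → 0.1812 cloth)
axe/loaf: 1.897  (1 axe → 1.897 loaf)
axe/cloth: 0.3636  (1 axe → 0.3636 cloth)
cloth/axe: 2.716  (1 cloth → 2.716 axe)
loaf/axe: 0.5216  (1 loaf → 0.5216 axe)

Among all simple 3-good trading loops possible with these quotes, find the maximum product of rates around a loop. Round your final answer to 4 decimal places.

1.0444

loaf→axe→cloth→loaf: 0.5216 × 0.3636 × 5.507 = 1.04442
loaf→cloth→axe→loaf: 0.1812 × 2.716 × 1.897 = 0.93359
Maximum is loaf→axe→cloth→loaf at 1.0444; arbitrage exists.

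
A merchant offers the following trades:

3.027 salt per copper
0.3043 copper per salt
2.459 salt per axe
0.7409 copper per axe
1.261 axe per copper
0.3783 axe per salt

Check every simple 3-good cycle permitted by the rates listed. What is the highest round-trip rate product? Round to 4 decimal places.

salt→copper→axe→salt: 0.3043 × 1.261 × 2.459 = 0.94357
salt→axe→copper→salt: 0.3783 × 0.7409 × 3.027 = 0.84842
Maximum is salt→copper→axe→salt at 0.9436; no arbitrage — every cycle loses value.

0.9436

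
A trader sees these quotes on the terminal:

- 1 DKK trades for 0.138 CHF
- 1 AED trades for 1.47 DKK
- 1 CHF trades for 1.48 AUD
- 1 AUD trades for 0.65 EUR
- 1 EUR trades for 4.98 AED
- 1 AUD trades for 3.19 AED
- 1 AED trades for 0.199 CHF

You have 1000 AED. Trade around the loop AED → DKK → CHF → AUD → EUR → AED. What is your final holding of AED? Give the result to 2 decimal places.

1000 AED × 1.47 = 1470 DKK
1470 DKK × 0.138 = 202.86 CHF
202.86 CHF × 1.48 = 300.2328 AUD
300.2328 AUD × 0.65 = 195.15132 EUR
195.15132 EUR × 4.98 = 971.8535736 AED

971.85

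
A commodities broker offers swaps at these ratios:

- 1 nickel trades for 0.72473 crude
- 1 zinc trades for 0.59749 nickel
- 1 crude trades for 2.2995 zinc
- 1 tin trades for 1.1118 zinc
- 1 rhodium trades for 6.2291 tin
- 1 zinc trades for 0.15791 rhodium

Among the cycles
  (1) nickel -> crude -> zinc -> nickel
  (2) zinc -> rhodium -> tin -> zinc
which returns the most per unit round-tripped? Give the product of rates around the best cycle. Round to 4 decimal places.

(1) 0.72473 × 2.2995 × 0.59749 = 0.99573
(2) 0.15791 × 6.2291 × 1.1118 = 1.09361
Highest is cycle (2) at 1.0936 (>1, arbitrage).

1.0936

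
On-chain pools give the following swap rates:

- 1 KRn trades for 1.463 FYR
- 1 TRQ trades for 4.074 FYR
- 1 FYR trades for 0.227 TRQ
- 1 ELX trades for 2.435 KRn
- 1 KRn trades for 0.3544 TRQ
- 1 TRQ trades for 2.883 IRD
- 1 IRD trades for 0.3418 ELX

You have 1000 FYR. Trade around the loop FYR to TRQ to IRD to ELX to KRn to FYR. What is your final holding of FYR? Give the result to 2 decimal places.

796.87

1000 FYR × 0.227 = 227 TRQ
227 TRQ × 2.883 = 654.441 IRD
654.441 IRD × 0.3418 = 223.6879338 ELX
223.6879338 ELX × 2.435 = 544.680118803 KRn
544.680118803 KRn × 1.463 = 796.867013808789 FYR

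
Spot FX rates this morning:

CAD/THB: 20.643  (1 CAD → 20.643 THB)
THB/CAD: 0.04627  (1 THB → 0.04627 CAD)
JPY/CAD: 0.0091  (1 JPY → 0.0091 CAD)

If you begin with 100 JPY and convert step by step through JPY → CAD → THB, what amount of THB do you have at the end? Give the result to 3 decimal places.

100 JPY × 0.0091 = 0.91 CAD
0.91 CAD × 20.643 = 18.78513 THB

18.785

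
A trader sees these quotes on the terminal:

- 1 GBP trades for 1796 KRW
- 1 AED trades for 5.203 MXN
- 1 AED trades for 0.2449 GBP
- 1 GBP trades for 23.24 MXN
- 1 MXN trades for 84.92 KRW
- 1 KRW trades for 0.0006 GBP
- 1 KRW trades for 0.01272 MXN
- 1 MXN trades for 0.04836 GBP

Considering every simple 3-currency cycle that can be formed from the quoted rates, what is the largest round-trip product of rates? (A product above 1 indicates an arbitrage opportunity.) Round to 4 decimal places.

GBP→MXN→KRW→GBP: 23.24 × 84.92 × 0.0006 = 1.18412
GBP→KRW→MXN→GBP: 1796 × 0.01272 × 0.04836 = 1.10479
Maximum is GBP→MXN→KRW→GBP at 1.1841; arbitrage exists.

1.1841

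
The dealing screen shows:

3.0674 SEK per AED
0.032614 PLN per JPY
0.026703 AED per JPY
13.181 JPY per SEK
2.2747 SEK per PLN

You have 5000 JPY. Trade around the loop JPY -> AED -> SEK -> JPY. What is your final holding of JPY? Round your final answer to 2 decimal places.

5000 JPY × 0.026703 = 133.515 AED
133.515 AED × 3.0674 = 409.543911 SEK
409.543911 SEK × 13.181 = 5398.198290891 JPY

5398.20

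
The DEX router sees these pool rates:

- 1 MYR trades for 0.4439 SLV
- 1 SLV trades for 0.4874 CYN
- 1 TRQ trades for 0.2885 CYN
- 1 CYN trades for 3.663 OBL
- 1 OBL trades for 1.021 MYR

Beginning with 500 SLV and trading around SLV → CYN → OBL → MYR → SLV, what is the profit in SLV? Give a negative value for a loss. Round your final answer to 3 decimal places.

-95.421

500 SLV × 0.4874 = 243.7 CYN
243.7 CYN × 3.663 = 892.6731 OBL
892.6731 OBL × 1.021 = 911.4192351 MYR
911.4192351 MYR × 0.4439 = 404.57899846089 SLV
Net change: 404.57899846089 − 500 = -95.42100153911 SLV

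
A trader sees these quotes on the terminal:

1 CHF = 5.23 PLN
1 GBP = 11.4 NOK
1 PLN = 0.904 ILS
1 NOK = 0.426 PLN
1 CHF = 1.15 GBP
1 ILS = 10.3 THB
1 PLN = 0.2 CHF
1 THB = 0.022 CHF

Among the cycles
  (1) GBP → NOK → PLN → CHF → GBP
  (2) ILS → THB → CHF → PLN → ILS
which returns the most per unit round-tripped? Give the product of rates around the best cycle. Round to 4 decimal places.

1.1170

(1) 11.4 × 0.426 × 0.2 × 1.15 = 1.11697
(2) 10.3 × 0.022 × 5.23 × 0.904 = 1.07135
Highest is cycle (1) at 1.1170 (>1, arbitrage).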